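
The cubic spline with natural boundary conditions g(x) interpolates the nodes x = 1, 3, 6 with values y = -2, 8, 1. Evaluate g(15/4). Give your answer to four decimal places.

8.4156

With m_i denoting the second derivative at x_i, h_i = 2, 3, and Δ_i = (y_(i+1) − y_i)/h_i = 5, -7/3:
  2·m_0 + 10·m_1 + 3·m_2 = 6(Δ_1 - Δ_0) = -44
Natural end conditions: m_0 = m_2 = 0.
Solving: m_0 = 0, m_1 = -22/5, m_2 = 0.
On [3, 6], g(x) = 8 + 31/15·(x - 3) - 11/5·(x - 3)² + 11/45·(x - 3)³.
With (x - 3) = 3/4: g(15/4) = 2693/320.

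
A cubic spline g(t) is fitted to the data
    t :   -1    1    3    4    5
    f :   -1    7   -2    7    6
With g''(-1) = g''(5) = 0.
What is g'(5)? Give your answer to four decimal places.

Let m_i = g''(x_i). Step sizes h_i = 2, 2, 1, 1; slopes of the chords Δ_i = (y_(i+1) - y_i)/h_i = 4, -9/2, 9, -1.
  2·m_0 + 8·m_1 + 2·m_2 = 6(Δ_1 - Δ_0) = -51
  2·m_1 + 6·m_2 + 1·m_3 = 6(Δ_2 - Δ_1) = 81
  1·m_2 + 4·m_3 + 1·m_4 = 6(Δ_3 - Δ_2) = -60
Natural end conditions: m_0 = m_4 = 0.
Forward elimination and back-substitution give m_0 = 0, m_1 = -647/56, m_2 = 145/7, m_3 = -565/28, m_4 = 0.
On [4, 5], g'(t) = b_3 + 2c_3·(t - 4) + 3d_3·(t - 4)² with b_3 = Δ_3 - h_3(2m_3 + m_4)/6 = 481/84, c_3 = m_3/2 = -565/56, d_3 = (m_4 - m_3)/(6h_3) = 565/168. So g'(5) = -733/168.

-4.3631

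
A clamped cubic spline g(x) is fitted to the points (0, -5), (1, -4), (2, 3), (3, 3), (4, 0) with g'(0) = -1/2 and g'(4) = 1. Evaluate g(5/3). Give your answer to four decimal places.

0.8115

Write m_i for g''(x_i). With h_i = 1, 1, 1, 1 and divided differences Δ_i = 1, 7, 0, -3, the continuity of g' gives the tridiagonal system
  1·m_0 + 4·m_1 + 1·m_2 = 6(Δ_1 - Δ_0) = 36
  1·m_1 + 4·m_2 + 1·m_3 = 6(Δ_2 - Δ_1) = -42
  1·m_2 + 4·m_3 + 1·m_4 = 6(Δ_3 - Δ_2) = -18
Clamped end conditions give two more equations: 2h_0·m_0 + h_0·m_1 = 6(Δ_0 - g'(0)) = 9 and h_3·m_3 + 2h_3·m_4 = 6(g'(4) - Δ_3) = 24.
Solving the tridiagonal system: m_0 = -99/56, m_1 = 351/28, m_2 = -99/8, m_3 = -141/28, m_4 = 813/56.
On [1, 2], g(x) = -4 + 547/112·(x - 1) + 351/56·(x - 1)² - 465/112·(x - 1)³.
With (x - 1) = 2/3: g(5/3) = 409/504.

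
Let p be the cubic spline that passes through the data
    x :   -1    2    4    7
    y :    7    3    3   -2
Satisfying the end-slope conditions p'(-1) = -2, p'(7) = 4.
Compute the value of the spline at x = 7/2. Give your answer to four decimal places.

3.5337

With m_i denoting the second derivative at x_i, h_i = 3, 2, 3, and Δ_i = (y_(i+1) − y_i)/h_i = -4/3, 0, -5/3:
  3·m_0 + 10·m_1 + 2·m_2 = 6(Δ_1 - Δ_0) = 8
  2·m_1 + 10·m_2 + 3·m_3 = 6(Δ_2 - Δ_1) = -10
Clamped end conditions give two more equations: 2h_0·m_0 + h_0·m_1 = 6(Δ_0 - p'(-1)) = 4 and h_2·m_2 + 2h_2·m_3 = 6(p'(7) - Δ_2) = 34.
Forward elimination and back-substitution give m_0 = -4/39, m_1 = 20/13, m_2 = -46/13, m_3 = 290/39.
On [2, 4], p(x) = 3 + 2/13·(x - 2) + 10/13·(x - 2)² - 11/26·(x - 2)³.
With (x - 2) = 3/2: p(7/2) = 735/208.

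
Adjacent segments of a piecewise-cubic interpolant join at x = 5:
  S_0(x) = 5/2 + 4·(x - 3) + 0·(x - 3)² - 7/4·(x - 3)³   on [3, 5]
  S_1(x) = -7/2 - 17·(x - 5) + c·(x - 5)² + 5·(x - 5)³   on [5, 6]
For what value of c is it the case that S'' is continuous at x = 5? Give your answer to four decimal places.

S_0''(x) = 0 - 21/2·(x - 3), so S_0''(5) = -21. On the right, S_1''(5) = 2c, so c = -21/2.

-10.5000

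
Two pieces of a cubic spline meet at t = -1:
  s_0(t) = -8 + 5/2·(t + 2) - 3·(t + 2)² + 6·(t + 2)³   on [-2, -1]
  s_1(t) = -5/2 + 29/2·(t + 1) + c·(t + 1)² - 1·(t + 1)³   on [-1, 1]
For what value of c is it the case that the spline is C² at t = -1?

s_0''(t) = -6 + 36·(t + 2), so s_0''(-1) = 30. On the right, s_1''(-1) = 2c, so c = 15.

15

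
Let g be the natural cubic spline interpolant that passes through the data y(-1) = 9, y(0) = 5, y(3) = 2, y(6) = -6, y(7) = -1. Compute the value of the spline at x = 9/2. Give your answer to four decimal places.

With M_i denoting the second derivative at x_i, h_i = 1, 3, 3, 1, and Δ_i = (y_(i+1) − y_i)/h_i = -4, -1, -8/3, 5:
  1·M_0 + 8·M_1 + 3·M_2 = 6(Δ_1 - Δ_0) = 18
  3·M_1 + 12·M_2 + 3·M_3 = 6(Δ_2 - Δ_1) = -10
  3·M_2 + 8·M_3 + 1·M_4 = 6(Δ_3 - Δ_2) = 46
Natural end conditions: M_0 = M_4 = 0.
Solving: M_0 = 0, M_1 = 185/52, M_2 = -136/39, M_3 = 367/52, M_4 = 0.
On [3, 6], g(x) = 2 - 65/24·(x - 3) - 68/39·(x - 3)² + 1645/2808·(x - 3)³.
With (x - 3) = 3/2: g(9/2) = -3335/832.

-4.0084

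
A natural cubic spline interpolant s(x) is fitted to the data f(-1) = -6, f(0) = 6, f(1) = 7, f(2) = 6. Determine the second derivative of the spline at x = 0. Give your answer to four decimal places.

Put M_i = s'' at the i-th knot. Here h = (1, 1, 1) and Δ = (12, 1, -1), so the interior equations h_(i-1)·M_(i-1) + 2(h_(i-1)+h_i)·M_i + h_i·M_(i+1) = 6(Δ_i − Δ_(i-1)) read
  1·M_0 + 4·M_1 + 1·M_2 = 6(Δ_1 - Δ_0) = -66
  1·M_1 + 4·M_2 + 1·M_3 = 6(Δ_2 - Δ_1) = -12
Natural end conditions: M_0 = M_3 = 0.
Solving the tridiagonal system: M_0 = 0, M_1 = -84/5, M_2 = 6/5, M_3 = 0.

-16.8000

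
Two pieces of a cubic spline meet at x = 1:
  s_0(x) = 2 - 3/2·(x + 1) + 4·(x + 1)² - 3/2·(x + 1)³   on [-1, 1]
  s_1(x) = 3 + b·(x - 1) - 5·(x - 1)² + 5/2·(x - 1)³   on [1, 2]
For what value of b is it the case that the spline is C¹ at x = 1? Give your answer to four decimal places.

-3.5000

s_0'(x) = -3/2 + 8·(x + 1) - 9/2·(x + 1)², so s_0'(1) = -7/2. On the right, s_1'(1) = b, so b = -7/2.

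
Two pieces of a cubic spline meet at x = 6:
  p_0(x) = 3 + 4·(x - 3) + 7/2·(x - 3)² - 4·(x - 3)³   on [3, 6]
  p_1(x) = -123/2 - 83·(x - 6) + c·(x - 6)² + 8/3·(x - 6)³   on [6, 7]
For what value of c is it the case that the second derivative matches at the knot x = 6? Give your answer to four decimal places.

p_0''(x) = 7 - 24·(x - 3), so p_0''(6) = -65. On the right, p_1''(6) = 2c, so c = -65/2.

-32.5000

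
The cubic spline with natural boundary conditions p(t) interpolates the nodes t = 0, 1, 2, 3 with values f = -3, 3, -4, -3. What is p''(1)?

-24

Write σ_i for p''(x_i). With h_i = 1, 1, 1 and divided differences Δ_i = 6, -7, 1, the continuity of p' gives the tridiagonal system
  1·σ_0 + 4·σ_1 + 1·σ_2 = 6(Δ_1 - Δ_0) = -78
  1·σ_1 + 4·σ_2 + 1·σ_3 = 6(Δ_2 - Δ_1) = 48
Natural end conditions: σ_0 = σ_3 = 0.
Solving the tridiagonal system: σ_0 = 0, σ_1 = -24, σ_2 = 18, σ_3 = 0.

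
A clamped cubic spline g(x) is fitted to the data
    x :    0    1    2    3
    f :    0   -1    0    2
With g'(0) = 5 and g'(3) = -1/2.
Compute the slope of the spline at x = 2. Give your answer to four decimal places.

2.8667

Write M_i for g''(x_i). With h_i = 1, 1, 1 and divided differences Δ_i = -1, 1, 2, the continuity of g' gives the tridiagonal system
  1·M_0 + 4·M_1 + 1·M_2 = 6(Δ_1 - Δ_0) = 12
  1·M_1 + 4·M_2 + 1·M_3 = 6(Δ_2 - Δ_1) = 6
Clamped end conditions give two more equations: 2h_0·M_0 + h_0·M_1 = 6(Δ_0 - g'(0)) = -36 and h_2·M_2 + 2h_2·M_3 = 6(g'(3) - Δ_2) = -15.
Solving the tridiagonal system: M_0 = -331/15, M_1 = 122/15, M_2 = 23/15, M_3 = -124/15.
On [2, 3], g'(x) = b_2 + 2c_2·(x - 2) + 3d_2·(x - 2)² with b_2 = Δ_2 - h_2(2M_2 + M_3)/6 = 43/15, c_2 = M_2/2 = 23/30, d_2 = (M_3 - M_2)/(6h_2) = -49/30. So g'(2) = 43/15.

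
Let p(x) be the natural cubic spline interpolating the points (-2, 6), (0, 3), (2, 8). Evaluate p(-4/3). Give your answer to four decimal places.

4.4074

Write M_i for p''(x_i). With h_i = 2, 2 and divided differences Δ_i = -3/2, 5/2, the continuity of p' gives the tridiagonal system
  2·M_0 + 8·M_1 + 2·M_2 = 6(Δ_1 - Δ_0) = 24
Natural end conditions: M_0 = M_2 = 0.
Hence M_0 = 0, M_1 = 3, M_2 = 0.
On [-2, 0], p(x) = 6 - 5/2·(x + 2) + 0·(x + 2)² + 1/4·(x + 2)³.
With (x + 2) = 2/3: p(-4/3) = 119/27.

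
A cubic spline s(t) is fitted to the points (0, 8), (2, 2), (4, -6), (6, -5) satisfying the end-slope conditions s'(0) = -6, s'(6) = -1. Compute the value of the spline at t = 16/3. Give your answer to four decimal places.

-5.1901

Let M_i = s''(x_i). Step sizes h_i = 2, 2, 2; slopes of the chords Δ_i = (y_(i+1) - y_i)/h_i = -3, -4, 1/2.
  2·M_0 + 8·M_1 + 2·M_2 = 6(Δ_1 - Δ_0) = -6
  2·M_1 + 8·M_2 + 2·M_3 = 6(Δ_2 - Δ_1) = 27
Clamped end conditions give two more equations: 2h_0·M_0 + h_0·M_1 = 6(Δ_0 - s'(0)) = 18 and h_2·M_2 + 2h_2·M_3 = 6(s'(6) - Δ_2) = -9.
Solving the tridiagonal system: M_0 = 191/30, M_1 = -56/15, M_2 = 167/30, M_3 = -151/30.
On [4, 6], s(t) = -6 - 23/15·(t - 4) + 167/60·(t - 4)² - 53/60·(t - 4)³.
With (t - 4) = 4/3: s(16/3) = -2102/405.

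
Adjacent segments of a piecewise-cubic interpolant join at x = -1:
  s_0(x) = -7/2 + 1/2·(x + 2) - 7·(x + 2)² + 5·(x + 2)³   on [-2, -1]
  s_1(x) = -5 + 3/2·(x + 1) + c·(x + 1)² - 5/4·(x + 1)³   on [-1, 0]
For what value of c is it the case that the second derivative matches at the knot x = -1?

s_0''(x) = -14 + 30·(x + 2), so s_0''(-1) = 16. On the right, s_1''(-1) = 2c, so c = 8.

8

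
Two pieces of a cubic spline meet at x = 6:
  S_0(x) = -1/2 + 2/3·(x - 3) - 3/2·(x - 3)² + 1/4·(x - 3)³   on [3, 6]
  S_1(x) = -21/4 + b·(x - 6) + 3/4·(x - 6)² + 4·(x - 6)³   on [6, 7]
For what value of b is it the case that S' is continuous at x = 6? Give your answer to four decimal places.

S_0'(x) = 2/3 - 3·(x - 3) + 3/4·(x - 3)², so S_0'(6) = -19/12. On the right, S_1'(6) = b, so b = -19/12.

-1.5833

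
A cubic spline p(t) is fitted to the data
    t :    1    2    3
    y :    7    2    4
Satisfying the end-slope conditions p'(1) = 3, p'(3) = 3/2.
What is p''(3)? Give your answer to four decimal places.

-12.7500

With m_i denoting the second derivative at x_i, h_i = 1, 1, and Δ_i = (y_(i+1) − y_i)/h_i = -5, 2:
  1·m_0 + 4·m_1 + 1·m_2 = 6(Δ_1 - Δ_0) = 42
Clamped end conditions give two more equations: 2h_0·m_0 + h_0·m_1 = 6(Δ_0 - p'(1)) = -48 and h_1·m_1 + 2h_1·m_2 = 6(p'(3) - Δ_1) = -3.
Solving the tridiagonal system: m_0 = -141/4, m_1 = 45/2, m_2 = -51/4.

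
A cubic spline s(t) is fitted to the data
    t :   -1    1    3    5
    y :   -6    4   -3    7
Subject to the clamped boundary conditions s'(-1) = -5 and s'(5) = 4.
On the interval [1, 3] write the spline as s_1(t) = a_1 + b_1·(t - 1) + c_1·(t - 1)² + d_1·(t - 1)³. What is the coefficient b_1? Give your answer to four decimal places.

2.5000

Put M_i = s'' at the i-th knot. Here h = (2, 2, 2) and Δ = (5, -7/2, 5), so the interior equations h_(i-1)·M_(i-1) + 2(h_(i-1)+h_i)·M_i + h_i·M_(i+1) = 6(Δ_i − Δ_(i-1)) read
  2·M_0 + 8·M_1 + 2·M_2 = 6(Δ_1 - Δ_0) = -51
  2·M_1 + 8·M_2 + 2·M_3 = 6(Δ_2 - Δ_1) = 51
Clamped end conditions give two more equations: 2h_0·M_0 + h_0·M_1 = 6(Δ_0 - s'(-1)) = 60 and h_2·M_2 + 2h_2·M_3 = 6(s'(5) - Δ_2) = -6.
Solving the tridiagonal system: M_0 = 45/2, M_1 = -15, M_2 = 12, M_3 = -15/2.
On [1, 3], with s_1(t) = a_1 + b_1·(t - 1) + c_1·(t - 1)² + d_1·(t - 1)³: c_1 = M_1/2 = -15/2, d_1 = (M_2 - M_1)/(6h_1) = 9/4, b_1 = Δ_1 - h_1(2M_1 + M_2)/6 = 5/2.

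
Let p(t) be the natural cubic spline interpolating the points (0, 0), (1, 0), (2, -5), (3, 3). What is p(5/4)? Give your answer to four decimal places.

-1.4188

Let m_i = p''(x_i). Step sizes h_i = 1, 1, 1; slopes of the chords Δ_i = (y_(i+1) - y_i)/h_i = 0, -5, 8.
  1·m_0 + 4·m_1 + 1·m_2 = 6(Δ_1 - Δ_0) = -30
  1·m_1 + 4·m_2 + 1·m_3 = 6(Δ_2 - Δ_1) = 78
Natural end conditions: m_0 = m_3 = 0.
Forward elimination and back-substitution give m_0 = 0, m_1 = -66/5, m_2 = 114/5, m_3 = 0.
On [1, 2], p(t) = 0 - 22/5·(t - 1) - 33/5·(t - 1)² + 6·(t - 1)³.
With (t - 1) = 1/4: p(5/4) = -227/160.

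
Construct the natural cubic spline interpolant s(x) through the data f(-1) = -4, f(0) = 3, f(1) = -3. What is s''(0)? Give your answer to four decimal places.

-19.5000

Put m_i = s'' at the i-th knot. Here h = (1, 1) and Δ = (7, -6), so the interior equations h_(i-1)·m_(i-1) + 2(h_(i-1)+h_i)·m_i + h_i·m_(i+1) = 6(Δ_i − Δ_(i-1)) read
  1·m_0 + 4·m_1 + 1·m_2 = 6(Δ_1 - Δ_0) = -78
Natural end conditions: m_0 = m_2 = 0.
Solving: m_0 = 0, m_1 = -39/2, m_2 = 0.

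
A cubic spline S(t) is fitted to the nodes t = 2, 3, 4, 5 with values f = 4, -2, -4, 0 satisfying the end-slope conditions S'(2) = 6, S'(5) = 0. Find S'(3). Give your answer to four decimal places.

Write M_i for S''(x_i). With h_i = 1, 1, 1 and divided differences Δ_i = -6, -2, 4, the continuity of S' gives the tridiagonal system
  1·M_0 + 4·M_1 + 1·M_2 = 6(Δ_1 - Δ_0) = 24
  1·M_1 + 4·M_2 + 1·M_3 = 6(Δ_2 - Δ_1) = 36
Clamped end conditions give two more equations: 2h_0·M_0 + h_0·M_1 = 6(Δ_0 - S'(2)) = -72 and h_2·M_2 + 2h_2·M_3 = 6(S'(5) - Δ_2) = -24.
Hence M_0 = -216/5, M_1 = 72/5, M_2 = 48/5, M_3 = -84/5.
On [3, 4], S'(t) = b_1 + 2c_1·(t - 3) + 3d_1·(t - 3)² with b_1 = Δ_1 - h_1(2M_1 + M_2)/6 = -42/5, c_1 = M_1/2 = 36/5, d_1 = (M_2 - M_1)/(6h_1) = -4/5. So S'(3) = -42/5.

-8.4000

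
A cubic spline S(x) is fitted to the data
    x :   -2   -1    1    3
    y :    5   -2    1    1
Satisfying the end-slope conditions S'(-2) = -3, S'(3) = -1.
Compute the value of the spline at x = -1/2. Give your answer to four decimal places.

-3.4022

Write M_i for S''(x_i). With h_i = 1, 2, 2 and divided differences Δ_i = -7, 3/2, 0, the continuity of S' gives the tridiagonal system
  1·M_0 + 6·M_1 + 2·M_2 = 6(Δ_1 - Δ_0) = 51
  2·M_1 + 8·M_2 + 2·M_3 = 6(Δ_2 - Δ_1) = -9
Clamped end conditions give two more equations: 2h_0·M_0 + h_0·M_1 = 6(Δ_0 - S'(-2)) = -24 and h_2·M_2 + 2h_2·M_3 = 6(S'(3) - Δ_2) = -6.
Hence M_0 = -427/23, M_1 = 302/23, M_2 = -106/23, M_3 = 37/46.
On [-1, 1], S(x) = -2 - 263/46·(x + 1) + 151/23·(x + 1)² - 34/23·(x + 1)³.
With (x + 1) = 1/2: S(-1/2) = -313/92.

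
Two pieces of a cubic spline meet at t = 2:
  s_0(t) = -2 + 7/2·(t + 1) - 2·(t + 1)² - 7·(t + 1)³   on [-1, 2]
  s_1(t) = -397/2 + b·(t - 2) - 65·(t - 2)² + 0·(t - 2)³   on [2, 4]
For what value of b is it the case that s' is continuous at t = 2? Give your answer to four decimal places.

s_0'(t) = 7/2 - 4·(t + 1) - 21·(t + 1)², so s_0'(2) = -395/2. On the right, s_1'(2) = b, so b = -395/2.

-197.5000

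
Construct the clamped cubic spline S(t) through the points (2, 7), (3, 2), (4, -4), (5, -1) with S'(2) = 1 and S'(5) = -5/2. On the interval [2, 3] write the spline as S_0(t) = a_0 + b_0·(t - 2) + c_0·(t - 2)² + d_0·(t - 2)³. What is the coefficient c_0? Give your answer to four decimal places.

-8.3667

Let m_i = S''(x_i). Step sizes h_i = 1, 1, 1; slopes of the chords Δ_i = (y_(i+1) - y_i)/h_i = -5, -6, 3.
  1·m_0 + 4·m_1 + 1·m_2 = 6(Δ_1 - Δ_0) = -6
  1·m_1 + 4·m_2 + 1·m_3 = 6(Δ_2 - Δ_1) = 54
Clamped end conditions give two more equations: 2h_0·m_0 + h_0·m_1 = 6(Δ_0 - S'(2)) = -36 and h_2·m_2 + 2h_2·m_3 = 6(S'(5) - Δ_2) = -33.
Forward elimination and back-substitution give m_0 = -251/15, m_1 = -38/15, m_2 = 313/15, m_3 = -404/15.
On [2, 3], with S_0(t) = a_0 + b_0·(t - 2) + c_0·(t - 2)² + d_0·(t - 2)³: c_0 = m_0/2 = -251/30, d_0 = (m_1 - m_0)/(6h_0) = 71/30, b_0 = Δ_0 - h_0(2m_0 + m_1)/6 = 1.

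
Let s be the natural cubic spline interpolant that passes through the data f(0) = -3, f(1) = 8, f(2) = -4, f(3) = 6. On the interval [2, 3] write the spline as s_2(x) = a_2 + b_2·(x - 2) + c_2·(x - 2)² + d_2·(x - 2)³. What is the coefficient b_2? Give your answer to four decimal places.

-4.8000

Let σ_i = s''(x_i). Step sizes h_i = 1, 1, 1; slopes of the chords Δ_i = (y_(i+1) - y_i)/h_i = 11, -12, 10.
  1·σ_0 + 4·σ_1 + 1·σ_2 = 6(Δ_1 - Δ_0) = -138
  1·σ_1 + 4·σ_2 + 1·σ_3 = 6(Δ_2 - Δ_1) = 132
Natural end conditions: σ_0 = σ_3 = 0.
Solving the tridiagonal system: σ_0 = 0, σ_1 = -228/5, σ_2 = 222/5, σ_3 = 0.
On [2, 3], with s_2(x) = a_2 + b_2·(x - 2) + c_2·(x - 2)² + d_2·(x - 2)³: c_2 = σ_2/2 = 111/5, d_2 = (σ_3 - σ_2)/(6h_2) = -37/5, b_2 = Δ_2 - h_2(2σ_2 + σ_3)/6 = -24/5.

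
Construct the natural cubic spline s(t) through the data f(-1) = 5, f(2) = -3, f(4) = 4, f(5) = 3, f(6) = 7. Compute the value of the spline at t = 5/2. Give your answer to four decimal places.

-1.1783

With M_i denoting the second derivative at x_i, h_i = 3, 2, 1, 1, and Δ_i = (y_(i+1) − y_i)/h_i = -8/3, 7/2, -1, 4:
  3·M_0 + 10·M_1 + 2·M_2 = 6(Δ_1 - Δ_0) = 37
  2·M_1 + 6·M_2 + 1·M_3 = 6(Δ_2 - Δ_1) = -27
  1·M_2 + 4·M_3 + 1·M_4 = 6(Δ_3 - Δ_2) = 30
Natural end conditions: M_0 = M_4 = 0.
Solving: M_0 = 0, M_1 = 1127/214, M_2 = -838/107, M_3 = 1012/107, M_4 = 0.
On [2, 4], s(t) = -3 + 1669/642·(t - 2) + 1127/428·(t - 2)² - 2803/2568·(t - 2)³.
With (t - 2) = 1/2: s(5/2) = -8069/6848.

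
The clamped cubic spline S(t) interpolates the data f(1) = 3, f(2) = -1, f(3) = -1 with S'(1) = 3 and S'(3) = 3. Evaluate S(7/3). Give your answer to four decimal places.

-1.8889

With M_i denoting the second derivative at x_i, h_i = 1, 1, and Δ_i = (y_(i+1) − y_i)/h_i = -4, 0:
  1·M_0 + 4·M_1 + 1·M_2 = 6(Δ_1 - Δ_0) = 24
Clamped end conditions give two more equations: 2h_0·M_0 + h_0·M_1 = 6(Δ_0 - S'(1)) = -42 and h_1·M_1 + 2h_1·M_2 = 6(S'(3) - Δ_1) = 18.
Forward elimination and back-substitution give M_0 = -27, M_1 = 12, M_2 = 3.
On [2, 3], S(t) = -1 - 9/2·(t - 2) + 6·(t - 2)² - 3/2·(t - 2)³.
With (t - 2) = 1/3: S(7/3) = -17/9.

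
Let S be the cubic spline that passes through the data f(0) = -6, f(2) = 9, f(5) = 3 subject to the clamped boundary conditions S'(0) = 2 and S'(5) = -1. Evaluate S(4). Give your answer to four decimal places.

6.1444

Let m_i = S''(x_i). Step sizes h_i = 2, 3; slopes of the chords Δ_i = (y_(i+1) - y_i)/h_i = 15/2, -2.
  2·m_0 + 10·m_1 + 3·m_2 = 6(Δ_1 - Δ_0) = -57
Clamped end conditions give two more equations: 2h_0·m_0 + h_0·m_1 = 6(Δ_0 - S'(0)) = 33 and h_1·m_1 + 2h_1·m_2 = 6(S'(5) - Δ_1) = 6.
Solving the tridiagonal system: m_0 = 267/20, m_1 = -51/5, m_2 = 61/10.
On [2, 5], S(t) = 9 + 103/20·(t - 2) - 51/10·(t - 2)² + 163/180·(t - 2)³.
With (t - 2) = 2: S(4) = 553/90.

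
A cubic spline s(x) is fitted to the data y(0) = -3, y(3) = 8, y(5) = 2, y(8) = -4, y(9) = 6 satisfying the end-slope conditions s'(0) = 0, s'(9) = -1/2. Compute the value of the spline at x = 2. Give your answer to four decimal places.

4.4834

Write σ_i for s''(x_i). With h_i = 3, 2, 3, 1 and divided differences Δ_i = 11/3, -3, -2, 10, the continuity of s' gives the tridiagonal system
  3·σ_0 + 10·σ_1 + 2·σ_2 = 6(Δ_1 - Δ_0) = -40
  2·σ_1 + 10·σ_2 + 3·σ_3 = 6(Δ_2 - Δ_1) = 6
  3·σ_2 + 8·σ_3 + 1·σ_4 = 6(Δ_3 - Δ_2) = 72
Clamped end conditions give two more equations: 2h_0·σ_0 + h_0·σ_1 = 6(Δ_0 - s'(0)) = 22 and h_3·σ_3 + 2h_3·σ_4 = 6(s'(9) - Δ_3) = -63.
Forward elimination and back-substitution give σ_0 = 2243/354, σ_1 = -315/59, σ_2 = -663/236, σ_3 = 1761/118, σ_4 = -9195/236.
On [0, 3], s(x) = -3 + 0·x + 2243/708·x² - 4133/6372·x³.
With x = 2: s(2) = 7142/1593.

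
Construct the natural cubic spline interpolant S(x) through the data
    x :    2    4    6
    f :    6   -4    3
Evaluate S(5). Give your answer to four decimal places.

-2.0938

With M_i denoting the second derivative at x_i, h_i = 2, 2, and Δ_i = (y_(i+1) − y_i)/h_i = -5, 7/2:
  2·M_0 + 8·M_1 + 2·M_2 = 6(Δ_1 - Δ_0) = 51
Natural end conditions: M_0 = M_2 = 0.
Hence M_0 = 0, M_1 = 51/8, M_2 = 0.
On [4, 6], S(x) = -4 - 3/4·(x - 4) + 51/16·(x - 4)² - 17/32·(x - 4)³.
With (x - 4) = 1: S(5) = -67/32.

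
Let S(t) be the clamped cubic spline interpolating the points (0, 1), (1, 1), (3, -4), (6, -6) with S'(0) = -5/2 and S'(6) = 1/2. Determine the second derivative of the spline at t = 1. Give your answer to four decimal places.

-4.8246

Put M_i = S'' at the i-th knot. Here h = (1, 2, 3) and Δ = (0, -5/2, -2/3), so the interior equations h_(i-1)·M_(i-1) + 2(h_(i-1)+h_i)·M_i + h_i·M_(i+1) = 6(Δ_i − Δ_(i-1)) read
  1·M_0 + 6·M_1 + 2·M_2 = 6(Δ_1 - Δ_0) = -15
  2·M_1 + 10·M_2 + 3·M_3 = 6(Δ_2 - Δ_1) = 11
Clamped end conditions give two more equations: 2h_0·M_0 + h_0·M_1 = 6(Δ_0 - S'(0)) = 15 and h_2·M_2 + 2h_2·M_3 = 6(S'(6) - Δ_2) = 7.
Solving the tridiagonal system: M_0 = 565/57, M_1 = -275/57, M_2 = 115/57, M_3 = 3/19.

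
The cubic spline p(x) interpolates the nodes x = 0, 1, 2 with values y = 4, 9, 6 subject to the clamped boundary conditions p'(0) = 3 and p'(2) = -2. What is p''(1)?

With M_i denoting the second derivative at x_i, h_i = 1, 1, and Δ_i = (y_(i+1) − y_i)/h_i = 5, -3:
  1·M_0 + 4·M_1 + 1·M_2 = 6(Δ_1 - Δ_0) = -48
Clamped end conditions give two more equations: 2h_0·M_0 + h_0·M_1 = 6(Δ_0 - p'(0)) = 12 and h_1·M_1 + 2h_1·M_2 = 6(p'(2) - Δ_1) = 6.
Hence M_0 = 31/2, M_1 = -19, M_2 = 25/2.

-19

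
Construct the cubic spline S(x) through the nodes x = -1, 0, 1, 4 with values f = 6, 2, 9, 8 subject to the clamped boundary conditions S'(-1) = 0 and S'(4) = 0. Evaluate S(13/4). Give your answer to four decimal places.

Put M_i = S'' at the i-th knot. Here h = (1, 1, 3) and Δ = (-4, 7, -1/3), so the interior equations h_(i-1)·M_(i-1) + 2(h_(i-1)+h_i)·M_i + h_i·M_(i+1) = 6(Δ_i − Δ_(i-1)) read
  1·M_0 + 4·M_1 + 1·M_2 = 6(Δ_1 - Δ_0) = 66
  1·M_1 + 8·M_2 + 3·M_3 = 6(Δ_2 - Δ_1) = -44
Clamped end conditions give two more equations: 2h_0·M_0 + h_0·M_1 = 6(Δ_0 - S'(-1)) = -24 and h_2·M_2 + 2h_2·M_3 = 6(S'(4) - Δ_2) = 2.
Hence M_0 = -716/29, M_1 = 736/29, M_2 = -314/29, M_3 = 500/87.
On [1, 4], S(x) = 9 + 221/29·(x - 1) - 157/29·(x - 1)² + 721/783·(x - 1)³.
With (x - 1) = 9/4: S(13/4) = 17127/1856.

9.2279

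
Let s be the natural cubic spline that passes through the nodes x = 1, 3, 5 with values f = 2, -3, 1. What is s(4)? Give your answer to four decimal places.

-1.8438

Let σ_i = s''(x_i). Step sizes h_i = 2, 2; slopes of the chords Δ_i = (y_(i+1) - y_i)/h_i = -5/2, 2.
  2·σ_0 + 8·σ_1 + 2·σ_2 = 6(Δ_1 - Δ_0) = 27
Natural end conditions: σ_0 = σ_2 = 0.
Solving the tridiagonal system: σ_0 = 0, σ_1 = 27/8, σ_2 = 0.
On [3, 5], s(x) = -3 - 1/4·(x - 3) + 27/16·(x - 3)² - 9/32·(x - 3)³.
With (x - 3) = 1: s(4) = -59/32.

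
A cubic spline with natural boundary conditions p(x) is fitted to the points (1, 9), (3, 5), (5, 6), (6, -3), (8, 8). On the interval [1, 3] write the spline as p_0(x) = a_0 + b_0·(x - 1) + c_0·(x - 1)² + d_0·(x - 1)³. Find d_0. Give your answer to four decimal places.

Let M_i = p''(x_i). Step sizes h_i = 2, 2, 1, 2; slopes of the chords Δ_i = (y_(i+1) - y_i)/h_i = -2, 1/2, -9, 11/2.
  2·M_0 + 8·M_1 + 2·M_2 = 6(Δ_1 - Δ_0) = 15
  2·M_1 + 6·M_2 + 1·M_3 = 6(Δ_2 - Δ_1) = -57
  1·M_2 + 6·M_3 + 2·M_4 = 6(Δ_3 - Δ_2) = 87
Natural end conditions: M_0 = M_4 = 0.
Solving: M_0 = 0, M_1 = 1383/256, M_2 = -903/64, M_3 = 2157/128, M_4 = 0.
On [1, 3], with p_0(x) = a_0 + b_0·(x - 1) + c_0·(x - 1)² + d_0·(x - 1)³: c_0 = M_0/2 = 0, d_0 = (M_1 - M_0)/(6h_0) = 461/1024, b_0 = Δ_0 - h_0(2M_0 + M_1)/6 = -973/256.

0.4502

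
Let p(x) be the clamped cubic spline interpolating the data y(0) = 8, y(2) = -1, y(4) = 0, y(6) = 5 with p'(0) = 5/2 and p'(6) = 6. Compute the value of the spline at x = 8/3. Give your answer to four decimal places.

With M_i denoting the second derivative at x_i, h_i = 2, 2, 2, and Δ_i = (y_(i+1) − y_i)/h_i = -9/2, 1/2, 5/2:
  2·M_0 + 8·M_1 + 2·M_2 = 6(Δ_1 - Δ_0) = 30
  2·M_1 + 8·M_2 + 2·M_3 = 6(Δ_2 - Δ_1) = 12
Clamped end conditions give two more equations: 2h_0·M_0 + h_0·M_1 = 6(Δ_0 - p'(0)) = -42 and h_2·M_2 + 2h_2·M_3 = 6(p'(6) - Δ_2) = 21.
Solving the tridiagonal system: M_0 = -433/30, M_1 = 118/15, M_2 = -61/30, M_3 = 94/15.
On [2, 4], p(x) = -1 - 61/15·(x - 2) + 59/15·(x - 2)² - 33/40·(x - 2)³.
With (x - 2) = 2/3: p(8/3) = -298/135.

-2.2074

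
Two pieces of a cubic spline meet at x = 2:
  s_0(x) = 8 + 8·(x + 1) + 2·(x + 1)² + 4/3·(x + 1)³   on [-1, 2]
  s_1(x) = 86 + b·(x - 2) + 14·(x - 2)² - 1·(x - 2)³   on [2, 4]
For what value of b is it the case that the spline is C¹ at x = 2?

56

s_0'(x) = 8 + 4·(x + 1) + 4·(x + 1)², so s_0'(2) = 56. On the right, s_1'(2) = b, so b = 56.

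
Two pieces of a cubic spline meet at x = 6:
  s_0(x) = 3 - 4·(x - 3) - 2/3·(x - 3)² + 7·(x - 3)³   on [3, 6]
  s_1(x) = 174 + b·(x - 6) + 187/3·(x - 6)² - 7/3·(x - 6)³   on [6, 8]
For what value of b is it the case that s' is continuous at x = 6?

181

s_0'(x) = -4 - 4/3·(x - 3) + 21·(x - 3)², so s_0'(6) = 181. On the right, s_1'(6) = b, so b = 181.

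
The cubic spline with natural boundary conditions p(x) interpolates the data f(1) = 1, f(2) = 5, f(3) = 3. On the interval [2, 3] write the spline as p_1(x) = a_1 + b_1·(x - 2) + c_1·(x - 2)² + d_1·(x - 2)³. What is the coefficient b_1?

1

With m_i denoting the second derivative at x_i, h_i = 1, 1, and Δ_i = (y_(i+1) − y_i)/h_i = 4, -2:
  1·m_0 + 4·m_1 + 1·m_2 = 6(Δ_1 - Δ_0) = -36
Natural end conditions: m_0 = m_2 = 0.
Solving the tridiagonal system: m_0 = 0, m_1 = -9, m_2 = 0.
On [2, 3], with p_1(x) = a_1 + b_1·(x - 2) + c_1·(x - 2)² + d_1·(x - 2)³: c_1 = m_1/2 = -9/2, d_1 = (m_2 - m_1)/(6h_1) = 3/2, b_1 = Δ_1 - h_1(2m_1 + m_2)/6 = 1.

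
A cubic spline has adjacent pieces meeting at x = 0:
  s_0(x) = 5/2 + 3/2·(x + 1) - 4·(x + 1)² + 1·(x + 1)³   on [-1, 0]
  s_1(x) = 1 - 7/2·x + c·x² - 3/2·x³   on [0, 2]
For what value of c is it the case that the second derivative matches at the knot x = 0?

s_0''(x) = -8 + 6·(x + 1), so s_0''(0) = -2. On the right, s_1''(0) = 2c, so c = -1.

-1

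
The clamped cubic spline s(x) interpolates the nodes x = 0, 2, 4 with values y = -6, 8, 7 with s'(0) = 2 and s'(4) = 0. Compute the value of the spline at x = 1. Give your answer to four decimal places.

Let m_i = s''(x_i). Step sizes h_i = 2, 2; slopes of the chords Δ_i = (y_(i+1) - y_i)/h_i = 7, -1/2.
  2·m_0 + 8·m_1 + 2·m_2 = 6(Δ_1 - Δ_0) = -45
Clamped end conditions give two more equations: 2h_0·m_0 + h_0·m_1 = 6(Δ_0 - s'(0)) = 30 and h_1·m_1 + 2h_1·m_2 = 6(s'(4) - Δ_1) = 3.
Forward elimination and back-substitution give m_0 = 101/8, m_1 = -41/4, m_2 = 47/8.
On [0, 2], s(x) = -6 + 2·x + 101/16·x² - 61/32·x³.
With x = 1: s(1) = 13/32.

0.4063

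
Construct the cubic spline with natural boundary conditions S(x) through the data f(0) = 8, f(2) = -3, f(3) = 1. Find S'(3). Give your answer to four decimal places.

Let M_i = S''(x_i). Step sizes h_i = 2, 1; slopes of the chords Δ_i = (y_(i+1) - y_i)/h_i = -11/2, 4.
  2·M_0 + 6·M_1 + 1·M_2 = 6(Δ_1 - Δ_0) = 57
Natural end conditions: M_0 = M_2 = 0.
Forward elimination and back-substitution give M_0 = 0, M_1 = 19/2, M_2 = 0.
On [2, 3], S'(x) = b_1 + 2c_1·(x - 2) + 3d_1·(x - 2)² with b_1 = Δ_1 - h_1(2M_1 + M_2)/6 = 5/6, c_1 = M_1/2 = 19/4, d_1 = (M_2 - M_1)/(6h_1) = -19/12. So S'(3) = 67/12.

5.5833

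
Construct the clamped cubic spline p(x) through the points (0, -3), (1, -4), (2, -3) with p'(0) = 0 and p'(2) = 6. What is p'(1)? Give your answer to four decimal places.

Put M_i = p'' at the i-th knot. Here h = (1, 1) and Δ = (-1, 1), so the interior equations h_(i-1)·M_(i-1) + 2(h_(i-1)+h_i)·M_i + h_i·M_(i+1) = 6(Δ_i − Δ_(i-1)) read
  1·M_0 + 4·M_1 + 1·M_2 = 6(Δ_1 - Δ_0) = 12
Clamped end conditions give two more equations: 2h_0·M_0 + h_0·M_1 = 6(Δ_0 - p'(0)) = -6 and h_1·M_1 + 2h_1·M_2 = 6(p'(2) - Δ_1) = 30.
Hence M_0 = -3, M_1 = 0, M_2 = 15.
On [1, 2], p'(x) = b_1 + 2c_1·(x - 1) + 3d_1·(x - 1)² with b_1 = Δ_1 - h_1(2M_1 + M_2)/6 = -3/2, c_1 = M_1/2 = 0, d_1 = (M_2 - M_1)/(6h_1) = 5/2. So p'(1) = -3/2.

-1.5000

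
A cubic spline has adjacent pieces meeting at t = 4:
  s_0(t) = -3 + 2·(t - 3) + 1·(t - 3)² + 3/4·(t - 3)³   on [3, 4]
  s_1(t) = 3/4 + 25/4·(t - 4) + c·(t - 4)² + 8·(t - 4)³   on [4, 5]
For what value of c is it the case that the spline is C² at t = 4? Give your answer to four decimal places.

3.2500

s_0''(t) = 2 + 9/2·(t - 3), so s_0''(4) = 13/2. On the right, s_1''(4) = 2c, so c = 13/4.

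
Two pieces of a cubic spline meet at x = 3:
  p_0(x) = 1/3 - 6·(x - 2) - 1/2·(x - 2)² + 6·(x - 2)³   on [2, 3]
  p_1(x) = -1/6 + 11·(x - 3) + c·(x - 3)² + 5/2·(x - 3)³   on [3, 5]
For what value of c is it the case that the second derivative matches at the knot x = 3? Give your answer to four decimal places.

p_0''(x) = -1 + 36·(x - 2), so p_0''(3) = 35. On the right, p_1''(3) = 2c, so c = 35/2.

17.5000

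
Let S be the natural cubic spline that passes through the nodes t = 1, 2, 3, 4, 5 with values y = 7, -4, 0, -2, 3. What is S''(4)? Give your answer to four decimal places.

With m_i denoting the second derivative at x_i, h_i = 1, 1, 1, 1, and Δ_i = (y_(i+1) − y_i)/h_i = -11, 4, -2, 5:
  1·m_0 + 4·m_1 + 1·m_2 = 6(Δ_1 - Δ_0) = 90
  1·m_1 + 4·m_2 + 1·m_3 = 6(Δ_2 - Δ_1) = -36
  1·m_2 + 4·m_3 + 1·m_4 = 6(Δ_3 - Δ_2) = 42
Natural end conditions: m_0 = m_4 = 0.
Hence m_0 = 0, m_1 = 192/7, m_2 = -138/7, m_3 = 108/7, m_4 = 0.

15.4286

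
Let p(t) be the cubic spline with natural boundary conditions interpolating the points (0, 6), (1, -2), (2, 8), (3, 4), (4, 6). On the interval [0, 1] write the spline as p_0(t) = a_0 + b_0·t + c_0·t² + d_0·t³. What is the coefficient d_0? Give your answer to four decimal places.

5.9286

Write M_i for p''(x_i). With h_i = 1, 1, 1, 1 and divided differences Δ_i = -8, 10, -4, 2, the continuity of p' gives the tridiagonal system
  1·M_0 + 4·M_1 + 1·M_2 = 6(Δ_1 - Δ_0) = 108
  1·M_1 + 4·M_2 + 1·M_3 = 6(Δ_2 - Δ_1) = -84
  1·M_2 + 4·M_3 + 1·M_4 = 6(Δ_3 - Δ_2) = 36
Natural end conditions: M_0 = M_4 = 0.
Solving: M_0 = 0, M_1 = 249/7, M_2 = -240/7, M_3 = 123/7, M_4 = 0.
On [0, 1], with p_0(t) = a_0 + b_0·t + c_0·t² + d_0·t³: c_0 = M_0/2 = 0, d_0 = (M_1 - M_0)/(6h_0) = 83/14, b_0 = Δ_0 - h_0(2M_0 + M_1)/6 = -195/14.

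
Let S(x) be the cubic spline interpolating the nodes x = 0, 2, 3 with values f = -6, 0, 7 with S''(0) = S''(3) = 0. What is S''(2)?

Write σ_i for S''(x_i). With h_i = 2, 1 and divided differences Δ_i = 3, 7, the continuity of S' gives the tridiagonal system
  2·σ_0 + 6·σ_1 + 1·σ_2 = 6(Δ_1 - Δ_0) = 24
Natural end conditions: σ_0 = σ_2 = 0.
Solving: σ_0 = 0, σ_1 = 4, σ_2 = 0.

4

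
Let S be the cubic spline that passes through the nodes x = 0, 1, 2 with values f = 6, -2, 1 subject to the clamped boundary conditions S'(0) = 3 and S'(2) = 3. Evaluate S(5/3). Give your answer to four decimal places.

Write m_i for S''(x_i). With h_i = 1, 1 and divided differences Δ_i = -8, 3, the continuity of S' gives the tridiagonal system
  1·m_0 + 4·m_1 + 1·m_2 = 6(Δ_1 - Δ_0) = 66
Clamped end conditions give two more equations: 2h_0·m_0 + h_0·m_1 = 6(Δ_0 - S'(0)) = -66 and h_1·m_1 + 2h_1·m_2 = 6(S'(2) - Δ_1) = 0.
Hence m_0 = -99/2, m_1 = 33, m_2 = -33/2.
On [1, 2], S(x) = -2 - 21/4·(x - 1) + 33/2·(x - 1)² - 33/4·(x - 1)³.
With (x - 1) = 2/3: S(5/3) = -11/18.

-0.6111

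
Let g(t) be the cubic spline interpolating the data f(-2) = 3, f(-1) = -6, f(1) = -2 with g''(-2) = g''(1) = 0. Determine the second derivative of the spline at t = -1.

11

With m_i denoting the second derivative at x_i, h_i = 1, 2, and Δ_i = (y_(i+1) − y_i)/h_i = -9, 2:
  1·m_0 + 6·m_1 + 2·m_2 = 6(Δ_1 - Δ_0) = 66
Natural end conditions: m_0 = m_2 = 0.
Solving: m_0 = 0, m_1 = 11, m_2 = 0.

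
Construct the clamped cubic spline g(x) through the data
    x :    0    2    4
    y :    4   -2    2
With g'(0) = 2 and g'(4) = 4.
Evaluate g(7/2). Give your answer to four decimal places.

With M_i denoting the second derivative at x_i, h_i = 2, 2, and Δ_i = (y_(i+1) − y_i)/h_i = -3, 2:
  2·M_0 + 8·M_1 + 2·M_2 = 6(Δ_1 - Δ_0) = 30
Clamped end conditions give two more equations: 2h_0·M_0 + h_0·M_1 = 6(Δ_0 - g'(0)) = -30 and h_1·M_1 + 2h_1·M_2 = 6(g'(4) - Δ_1) = 12.
Forward elimination and back-substitution give M_0 = -43/4, M_1 = 13/2, M_2 = -1/4.
On [2, 4], g(x) = -2 - 9/4·(x - 2) + 13/4·(x - 2)² - 9/16·(x - 2)³.
With (x - 2) = 3/2: g(7/2) = 5/128.

0.0391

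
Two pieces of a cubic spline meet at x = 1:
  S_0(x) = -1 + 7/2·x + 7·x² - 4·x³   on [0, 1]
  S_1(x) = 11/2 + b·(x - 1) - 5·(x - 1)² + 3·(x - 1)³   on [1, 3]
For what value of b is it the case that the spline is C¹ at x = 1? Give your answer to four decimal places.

5.5000

S_0'(x) = 7/2 + 14·x - 12·x², so S_0'(1) = 11/2. On the right, S_1'(1) = b, so b = 11/2.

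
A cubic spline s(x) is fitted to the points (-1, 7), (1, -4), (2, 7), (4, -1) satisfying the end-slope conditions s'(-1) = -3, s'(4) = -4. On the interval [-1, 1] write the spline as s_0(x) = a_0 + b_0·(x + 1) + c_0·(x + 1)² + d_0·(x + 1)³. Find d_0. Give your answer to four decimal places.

3.5547

Put M_i = s'' at the i-th knot. Here h = (2, 1, 2) and Δ = (-11/2, 11, -4), so the interior equations h_(i-1)·M_(i-1) + 2(h_(i-1)+h_i)·M_i + h_i·M_(i+1) = 6(Δ_i − Δ_(i-1)) read
  2·M_0 + 6·M_1 + 1·M_2 = 6(Δ_1 - Δ_0) = 99
  1·M_1 + 6·M_2 + 2·M_3 = 6(Δ_2 - Δ_1) = -90
Clamped end conditions give two more equations: 2h_0·M_0 + h_0·M_1 = 6(Δ_0 - s'(-1)) = -15 and h_2·M_2 + 2h_2·M_3 = 6(s'(4) - Δ_2) = 0.
Solving the tridiagonal system: M_0 = -535/32, M_1 = 415/16, M_2 = -371/16, M_3 = 371/32.
On [-1, 1], with s_0(x) = a_0 + b_0·(x + 1) + c_0·(x + 1)² + d_0·(x + 1)³: c_0 = M_0/2 = -535/64, d_0 = (M_1 - M_0)/(6h_0) = 455/128, b_0 = Δ_0 - h_0(2M_0 + M_1)/6 = -3.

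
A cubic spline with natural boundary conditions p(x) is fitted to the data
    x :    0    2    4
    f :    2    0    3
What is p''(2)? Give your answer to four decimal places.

1.8750

With m_i denoting the second derivative at x_i, h_i = 2, 2, and Δ_i = (y_(i+1) − y_i)/h_i = -1, 3/2:
  2·m_0 + 8·m_1 + 2·m_2 = 6(Δ_1 - Δ_0) = 15
Natural end conditions: m_0 = m_2 = 0.
Forward elimination and back-substitution give m_0 = 0, m_1 = 15/8, m_2 = 0.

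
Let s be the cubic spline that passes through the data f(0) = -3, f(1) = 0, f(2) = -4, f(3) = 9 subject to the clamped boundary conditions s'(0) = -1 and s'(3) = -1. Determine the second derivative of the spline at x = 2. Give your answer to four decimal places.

49.6000

Let σ_i = s''(x_i). Step sizes h_i = 1, 1, 1; slopes of the chords Δ_i = (y_(i+1) - y_i)/h_i = 3, -4, 13.
  1·σ_0 + 4·σ_1 + 1·σ_2 = 6(Δ_1 - Δ_0) = -42
  1·σ_1 + 4·σ_2 + 1·σ_3 = 6(Δ_2 - Δ_1) = 102
Clamped end conditions give two more equations: 2h_0·σ_0 + h_0·σ_1 = 6(Δ_0 - s'(0)) = 24 and h_2·σ_2 + 2h_2·σ_3 = 6(s'(3) - Δ_2) = -84.
Solving the tridiagonal system: σ_0 = 134/5, σ_1 = -148/5, σ_2 = 248/5, σ_3 = -334/5.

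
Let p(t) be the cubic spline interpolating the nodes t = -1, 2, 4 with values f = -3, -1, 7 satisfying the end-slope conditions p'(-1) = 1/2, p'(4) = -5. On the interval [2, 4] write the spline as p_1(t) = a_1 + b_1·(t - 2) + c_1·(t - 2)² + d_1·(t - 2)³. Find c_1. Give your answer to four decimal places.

3.1000

Put σ_i = p'' at the i-th knot. Here h = (3, 2) and Δ = (2/3, 4), so the interior equations h_(i-1)·σ_(i-1) + 2(h_(i-1)+h_i)·σ_i + h_i·σ_(i+1) = 6(Δ_i − Δ_(i-1)) read
  3·σ_0 + 10·σ_1 + 2·σ_2 = 6(Δ_1 - Δ_0) = 20
Clamped end conditions give two more equations: 2h_0·σ_0 + h_0·σ_1 = 6(Δ_0 - p'(-1)) = 1 and h_1·σ_1 + 2h_1·σ_2 = 6(p'(4) - Δ_1) = -54.
Forward elimination and back-substitution give σ_0 = -44/15, σ_1 = 31/5, σ_2 = -83/5.
On [2, 4], with p_1(t) = a_1 + b_1·(t - 2) + c_1·(t - 2)² + d_1·(t - 2)³: c_1 = σ_1/2 = 31/10, d_1 = (σ_2 - σ_1)/(6h_1) = -19/10, b_1 = Δ_1 - h_1(2σ_1 + σ_2)/6 = 27/5.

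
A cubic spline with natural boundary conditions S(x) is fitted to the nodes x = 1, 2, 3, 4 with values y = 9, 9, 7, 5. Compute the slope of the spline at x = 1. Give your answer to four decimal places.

Let M_i = S''(x_i). Step sizes h_i = 1, 1, 1; slopes of the chords Δ_i = (y_(i+1) - y_i)/h_i = 0, -2, -2.
  1·M_0 + 4·M_1 + 1·M_2 = 6(Δ_1 - Δ_0) = -12
  1·M_1 + 4·M_2 + 1·M_3 = 6(Δ_2 - Δ_1) = 0
Natural end conditions: M_0 = M_3 = 0.
Solving: M_0 = 0, M_1 = -16/5, M_2 = 4/5, M_3 = 0.
On [1, 2], S'(x) = b_0 + 2c_0·(x - 1) + 3d_0·(x - 1)² with b_0 = Δ_0 - h_0(2M_0 + M_1)/6 = 8/15, c_0 = M_0/2 = 0, d_0 = (M_1 - M_0)/(6h_0) = -8/15. So S'(1) = 8/15.

0.5333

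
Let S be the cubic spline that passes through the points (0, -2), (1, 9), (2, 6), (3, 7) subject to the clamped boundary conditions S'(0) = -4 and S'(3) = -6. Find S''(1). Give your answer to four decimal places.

Let M_i = S''(x_i). Step sizes h_i = 1, 1, 1; slopes of the chords Δ_i = (y_(i+1) - y_i)/h_i = 11, -3, 1.
  1·M_0 + 4·M_1 + 1·M_2 = 6(Δ_1 - Δ_0) = -84
  1·M_1 + 4·M_2 + 1·M_3 = 6(Δ_2 - Δ_1) = 24
Clamped end conditions give two more equations: 2h_0·M_0 + h_0·M_1 = 6(Δ_0 - S'(0)) = 90 and h_2·M_2 + 2h_2·M_3 = 6(S'(3) - Δ_2) = -42.
Solving: M_0 = 1006/15, M_1 = -662/15, M_2 = 382/15, M_3 = -506/15.

-44.1333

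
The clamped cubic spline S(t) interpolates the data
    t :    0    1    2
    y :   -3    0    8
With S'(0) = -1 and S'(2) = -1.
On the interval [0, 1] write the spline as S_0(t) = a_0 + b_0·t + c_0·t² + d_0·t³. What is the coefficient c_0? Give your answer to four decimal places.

Let σ_i = S''(x_i). Step sizes h_i = 1, 1; slopes of the chords Δ_i = (y_(i+1) - y_i)/h_i = 3, 8.
  1·σ_0 + 4·σ_1 + 1·σ_2 = 6(Δ_1 - Δ_0) = 30
Clamped end conditions give two more equations: 2h_0·σ_0 + h_0·σ_1 = 6(Δ_0 - S'(0)) = 24 and h_1·σ_1 + 2h_1·σ_2 = 6(S'(2) - Δ_1) = -54.
Solving the tridiagonal system: σ_0 = 9/2, σ_1 = 15, σ_2 = -69/2.
On [0, 1], with S_0(t) = a_0 + b_0·t + c_0·t² + d_0·t³: c_0 = σ_0/2 = 9/4, d_0 = (σ_1 - σ_0)/(6h_0) = 7/4, b_0 = Δ_0 - h_0(2σ_0 + σ_1)/6 = -1.

2.2500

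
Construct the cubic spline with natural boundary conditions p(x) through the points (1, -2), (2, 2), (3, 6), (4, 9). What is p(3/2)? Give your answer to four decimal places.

Let σ_i = p''(x_i). Step sizes h_i = 1, 1, 1; slopes of the chords Δ_i = (y_(i+1) - y_i)/h_i = 4, 4, 3.
  1·σ_0 + 4·σ_1 + 1·σ_2 = 6(Δ_1 - Δ_0) = 0
  1·σ_1 + 4·σ_2 + 1·σ_3 = 6(Δ_2 - Δ_1) = -6
Natural end conditions: σ_0 = σ_3 = 0.
Solving the tridiagonal system: σ_0 = 0, σ_1 = 2/5, σ_2 = -8/5, σ_3 = 0.
On [1, 2], p(x) = -2 + 59/15·(x - 1) + 0·(x - 1)² + 1/15·(x - 1)³.
With (x - 1) = 1/2: p(3/2) = -1/40.

-0.0250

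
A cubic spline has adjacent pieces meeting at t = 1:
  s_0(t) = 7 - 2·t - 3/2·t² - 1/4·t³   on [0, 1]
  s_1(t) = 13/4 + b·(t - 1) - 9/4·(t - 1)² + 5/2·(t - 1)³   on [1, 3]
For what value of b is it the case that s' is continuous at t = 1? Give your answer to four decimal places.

s_0'(t) = -2 - 3·t - 3/4·t², so s_0'(1) = -23/4. On the right, s_1'(1) = b, so b = -23/4.

-5.7500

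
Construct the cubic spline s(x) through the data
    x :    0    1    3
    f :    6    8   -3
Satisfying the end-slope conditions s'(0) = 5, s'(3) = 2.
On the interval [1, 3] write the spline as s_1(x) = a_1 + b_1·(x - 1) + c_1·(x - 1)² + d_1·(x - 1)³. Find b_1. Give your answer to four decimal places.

Write m_i for s''(x_i). With h_i = 1, 2 and divided differences Δ_i = 2, -11/2, the continuity of s' gives the tridiagonal system
  1·m_0 + 6·m_1 + 2·m_2 = 6(Δ_1 - Δ_0) = -45
Clamped end conditions give two more equations: 2h_0·m_0 + h_0·m_1 = 6(Δ_0 - s'(0)) = -18 and h_1·m_1 + 2h_1·m_2 = 6(s'(3) - Δ_1) = 45.
Forward elimination and back-substitution give m_0 = -5/2, m_1 = -13, m_2 = 71/4.
On [1, 3], with s_1(x) = a_1 + b_1·(x - 1) + c_1·(x - 1)² + d_1·(x - 1)³: c_1 = m_1/2 = -13/2, d_1 = (m_2 - m_1)/(6h_1) = 41/16, b_1 = Δ_1 - h_1(2m_1 + m_2)/6 = -11/4.

-2.7500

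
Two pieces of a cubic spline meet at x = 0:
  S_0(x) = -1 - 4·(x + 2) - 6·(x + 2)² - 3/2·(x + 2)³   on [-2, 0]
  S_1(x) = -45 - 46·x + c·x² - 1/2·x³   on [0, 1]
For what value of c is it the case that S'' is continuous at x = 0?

-15

S_0''(x) = -12 - 9·(x + 2), so S_0''(0) = -30. On the right, S_1''(0) = 2c, so c = -15.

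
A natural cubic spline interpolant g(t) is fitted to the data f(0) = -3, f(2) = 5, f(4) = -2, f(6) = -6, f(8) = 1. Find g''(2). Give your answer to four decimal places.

With M_i denoting the second derivative at x_i, h_i = 2, 2, 2, 2, and Δ_i = (y_(i+1) − y_i)/h_i = 4, -7/2, -2, 7/2:
  2·M_0 + 8·M_1 + 2·M_2 = 6(Δ_1 - Δ_0) = -45
  2·M_1 + 8·M_2 + 2·M_3 = 6(Δ_2 - Δ_1) = 9
  2·M_2 + 8·M_3 + 2·M_4 = 6(Δ_3 - Δ_2) = 33
Natural end conditions: M_0 = M_4 = 0.
Solving the tridiagonal system: M_0 = 0, M_1 = -339/56, M_2 = 12/7, M_3 = 207/56, M_4 = 0.

-6.0536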